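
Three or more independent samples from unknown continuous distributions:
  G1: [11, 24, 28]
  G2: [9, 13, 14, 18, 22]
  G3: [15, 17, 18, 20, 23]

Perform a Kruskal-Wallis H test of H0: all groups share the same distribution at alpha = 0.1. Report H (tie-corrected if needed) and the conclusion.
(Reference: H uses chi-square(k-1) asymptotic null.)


Step 1: Combine all N = 13 observations and assign midranks.
sorted (value, group, rank): (9,G2,1), (11,G1,2), (13,G2,3), (14,G2,4), (15,G3,5), (17,G3,6), (18,G2,7.5), (18,G3,7.5), (20,G3,9), (22,G2,10), (23,G3,11), (24,G1,12), (28,G1,13)
Step 2: Sum ranks within each group.
R_1 = 27 (n_1 = 3)
R_2 = 25.5 (n_2 = 5)
R_3 = 38.5 (n_3 = 5)
Step 3: H = 12/(N(N+1)) * sum(R_i^2/n_i) - 3(N+1)
     = 12/(13*14) * (27^2/3 + 25.5^2/5 + 38.5^2/5) - 3*14
     = 0.065934 * 669.5 - 42
     = 2.142857.
Step 4: Ties present; correction factor C = 1 - 6/(13^3 - 13) = 0.997253. Corrected H = 2.142857 / 0.997253 = 2.148760.
Step 5: Under H0, H ~ chi^2(2); p-value = 0.341509.
Step 6: alpha = 0.1. fail to reject H0.

H = 2.1488, df = 2, p = 0.341509, fail to reject H0.


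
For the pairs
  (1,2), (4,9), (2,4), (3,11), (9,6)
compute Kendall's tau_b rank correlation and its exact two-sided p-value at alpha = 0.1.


Step 1: Enumerate the 10 unordered pairs (i,j) with i<j and classify each by sign(x_j-x_i) * sign(y_j-y_i).
  (1,2):dx=+3,dy=+7->C; (1,3):dx=+1,dy=+2->C; (1,4):dx=+2,dy=+9->C; (1,5):dx=+8,dy=+4->C
  (2,3):dx=-2,dy=-5->C; (2,4):dx=-1,dy=+2->D; (2,5):dx=+5,dy=-3->D; (3,4):dx=+1,dy=+7->C
  (3,5):dx=+7,dy=+2->C; (4,5):dx=+6,dy=-5->D
Step 2: C = 7, D = 3, total pairs = 10.
Step 3: tau = (C - D)/(n(n-1)/2) = (7 - 3)/10 = 0.400000.
Step 4: Exact two-sided p-value (enumerate n! = 120 permutations of y under H0): p = 0.483333.
Step 5: alpha = 0.1. fail to reject H0.

tau_b = 0.4000 (C=7, D=3), p = 0.483333, fail to reject H0.


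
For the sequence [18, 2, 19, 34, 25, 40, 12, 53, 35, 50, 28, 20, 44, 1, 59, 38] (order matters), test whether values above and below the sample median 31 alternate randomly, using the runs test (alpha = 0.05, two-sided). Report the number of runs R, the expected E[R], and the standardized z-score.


Step 1: Compute median = 31; label A = above, B = below.
Labels in order: BBBABABAAABBABAA  (n_A = 8, n_B = 8)
Step 2: Count runs R = 10.
Step 3: Under H0 (random ordering), E[R] = 2*n_A*n_B/(n_A+n_B) + 1 = 2*8*8/16 + 1 = 9.0000.
        Var[R] = 2*n_A*n_B*(2*n_A*n_B - n_A - n_B) / ((n_A+n_B)^2 * (n_A+n_B-1)) = 14336/3840 = 3.7333.
        SD[R] = 1.9322.
Step 4: Continuity-corrected z = (R - 0.5 - E[R]) / SD[R] = (10 - 0.5 - 9.0000) / 1.9322 = 0.2588.
Step 5: Two-sided p-value via normal approximation = 2*(1 - Phi(|z|)) = 0.795809.
Step 6: alpha = 0.05. fail to reject H0.

R = 10, z = 0.2588, p = 0.795809, fail to reject H0.


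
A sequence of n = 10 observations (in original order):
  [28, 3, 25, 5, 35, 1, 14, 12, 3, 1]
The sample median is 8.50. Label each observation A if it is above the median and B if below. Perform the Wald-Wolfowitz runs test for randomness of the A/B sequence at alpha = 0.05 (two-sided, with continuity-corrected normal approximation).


Step 1: Compute median = 8.50; label A = above, B = below.
Labels in order: ABABABAABB  (n_A = 5, n_B = 5)
Step 2: Count runs R = 8.
Step 3: Under H0 (random ordering), E[R] = 2*n_A*n_B/(n_A+n_B) + 1 = 2*5*5/10 + 1 = 6.0000.
        Var[R] = 2*n_A*n_B*(2*n_A*n_B - n_A - n_B) / ((n_A+n_B)^2 * (n_A+n_B-1)) = 2000/900 = 2.2222.
        SD[R] = 1.4907.
Step 4: Continuity-corrected z = (R - 0.5 - E[R]) / SD[R] = (8 - 0.5 - 6.0000) / 1.4907 = 1.0062.
Step 5: Two-sided p-value via normal approximation = 2*(1 - Phi(|z|)) = 0.314305.
Step 6: alpha = 0.05. fail to reject H0.

R = 8, z = 1.0062, p = 0.314305, fail to reject H0.


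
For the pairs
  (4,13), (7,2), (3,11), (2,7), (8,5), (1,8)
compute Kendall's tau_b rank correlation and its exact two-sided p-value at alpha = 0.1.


Step 1: Enumerate the 15 unordered pairs (i,j) with i<j and classify each by sign(x_j-x_i) * sign(y_j-y_i).
  (1,2):dx=+3,dy=-11->D; (1,3):dx=-1,dy=-2->C; (1,4):dx=-2,dy=-6->C; (1,5):dx=+4,dy=-8->D
  (1,6):dx=-3,dy=-5->C; (2,3):dx=-4,dy=+9->D; (2,4):dx=-5,dy=+5->D; (2,5):dx=+1,dy=+3->C
  (2,6):dx=-6,dy=+6->D; (3,4):dx=-1,dy=-4->C; (3,5):dx=+5,dy=-6->D; (3,6):dx=-2,dy=-3->C
  (4,5):dx=+6,dy=-2->D; (4,6):dx=-1,dy=+1->D; (5,6):dx=-7,dy=+3->D
Step 2: C = 6, D = 9, total pairs = 15.
Step 3: tau = (C - D)/(n(n-1)/2) = (6 - 9)/15 = -0.200000.
Step 4: Exact two-sided p-value (enumerate n! = 720 permutations of y under H0): p = 0.719444.
Step 5: alpha = 0.1. fail to reject H0.

tau_b = -0.2000 (C=6, D=9), p = 0.719444, fail to reject H0.


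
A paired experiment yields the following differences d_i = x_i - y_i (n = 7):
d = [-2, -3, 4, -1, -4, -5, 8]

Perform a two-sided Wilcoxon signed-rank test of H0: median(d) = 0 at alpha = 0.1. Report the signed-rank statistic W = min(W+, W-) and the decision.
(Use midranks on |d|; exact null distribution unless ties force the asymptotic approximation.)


Step 1: Drop any zero differences (none here) and take |d_i|.
|d| = [2, 3, 4, 1, 4, 5, 8]
Step 2: Midrank |d_i| (ties get averaged ranks).
ranks: |2|->2, |3|->3, |4|->4.5, |1|->1, |4|->4.5, |5|->6, |8|->7
Step 3: Attach original signs; sum ranks with positive sign and with negative sign.
W+ = 4.5 + 7 = 11.5
W- = 2 + 3 + 1 + 4.5 + 6 = 16.5
(Check: W+ + W- = 28 should equal n(n+1)/2 = 28.)
Step 4: Test statistic W = min(W+, W-) = 11.5.
Step 5: Ties in |d|, so use the tie-corrected normal approximation.
        E[W] = n(n+1)/4 = 7*8/4 = 14.
        Tie groups: |d|=4 (t=2); sum(t^3 - t) = 6.
        Var[W] = n(n+1)(2n+1)/24 - sum(t^3-t)/48 = 840/24 - 6/48 = 34.875.
        z = (W - E[W]) / sqrt(Var[W]) = (11.5 - 14) / 5.9055 = -0.4233.
        Two-sided p = 2*Phi(z) = 0.672052.
Step 6: alpha = 0.1. fail to reject H0.

W+ = 11.5, W- = 16.5, W = min = 11.5, p = 0.672052, fail to reject H0.


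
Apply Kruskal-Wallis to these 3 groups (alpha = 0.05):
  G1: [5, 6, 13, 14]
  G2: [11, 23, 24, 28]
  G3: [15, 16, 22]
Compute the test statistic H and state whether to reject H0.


Step 1: Combine all N = 11 observations and assign midranks.
sorted (value, group, rank): (5,G1,1), (6,G1,2), (11,G2,3), (13,G1,4), (14,G1,5), (15,G3,6), (16,G3,7), (22,G3,8), (23,G2,9), (24,G2,10), (28,G2,11)
Step 2: Sum ranks within each group.
R_1 = 12 (n_1 = 4)
R_2 = 33 (n_2 = 4)
R_3 = 21 (n_3 = 3)
Step 3: H = 12/(N(N+1)) * sum(R_i^2/n_i) - 3(N+1)
     = 12/(11*12) * (12^2/4 + 33^2/4 + 21^2/3) - 3*12
     = 0.090909 * 455.25 - 36
     = 5.386364.
Step 4: No ties, so H is used without correction.
Step 5: Under H0, H ~ chi^2(2); p-value = 0.067665.
Step 6: alpha = 0.05. fail to reject H0.

H = 5.3864, df = 2, p = 0.067665, fail to reject H0.


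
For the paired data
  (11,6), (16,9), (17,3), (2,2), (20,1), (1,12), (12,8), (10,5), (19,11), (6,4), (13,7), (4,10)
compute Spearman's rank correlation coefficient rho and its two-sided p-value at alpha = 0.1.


Step 1: Rank x and y separately (midranks; no ties here).
rank(x): 11->6, 16->9, 17->10, 2->2, 20->12, 1->1, 12->7, 10->5, 19->11, 6->4, 13->8, 4->3
rank(y): 6->6, 9->9, 3->3, 2->2, 1->1, 12->12, 8->8, 5->5, 11->11, 4->4, 7->7, 10->10
Step 2: d_i = R_x(i) - R_y(i); compute d_i^2.
  (6-6)^2=0, (9-9)^2=0, (10-3)^2=49, (2-2)^2=0, (12-1)^2=121, (1-12)^2=121, (7-8)^2=1, (5-5)^2=0, (11-11)^2=0, (4-4)^2=0, (8-7)^2=1, (3-10)^2=49
sum(d^2) = 342.
Step 3: rho = 1 - 6*342 / (12*(12^2 - 1)) = 1 - 2052/1716 = -0.195804.
Step 4: Under H0, t = rho * sqrt((n-2)/(1-rho^2)) = -0.6314 ~ t(10).
Step 5: Two-sided p-value from the t-distribution with 10 df = 0.541936.
Step 6: alpha = 0.1. fail to reject H0.

rho = -0.1958, p = 0.541936, fail to reject H0 at alpha = 0.1.


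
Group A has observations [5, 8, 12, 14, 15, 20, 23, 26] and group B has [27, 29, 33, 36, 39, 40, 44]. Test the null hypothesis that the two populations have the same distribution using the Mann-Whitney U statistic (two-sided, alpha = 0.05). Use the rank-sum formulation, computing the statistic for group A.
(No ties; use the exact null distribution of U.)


Step 1: Combine and sort all 15 observations; assign midranks.
sorted (value, group): (5,X), (8,X), (12,X), (14,X), (15,X), (20,X), (23,X), (26,X), (27,Y), (29,Y), (33,Y), (36,Y), (39,Y), (40,Y), (44,Y)
ranks: 5->1, 8->2, 12->3, 14->4, 15->5, 20->6, 23->7, 26->8, 27->9, 29->10, 33->11, 36->12, 39->13, 40->14, 44->15
Step 2: Rank sum for X: R1 = 1 + 2 + 3 + 4 + 5 + 6 + 7 + 8 = 36.
Step 3: U_X = R1 - n1(n1+1)/2 = 36 - 8*9/2 = 36 - 36 = 0.
       U_Y = n1*n2 - U_X = 56 - 0 = 56.
Step 4: No ties, so the exact null distribution of U (based on enumerating the C(15,8) = 6435 equally likely rank assignments) gives the two-sided p-value.
Step 5: p-value = 0.000311; compare to alpha = 0.05. reject H0.

U_X = 0, p = 0.000311, reject H0 at alpha = 0.05.


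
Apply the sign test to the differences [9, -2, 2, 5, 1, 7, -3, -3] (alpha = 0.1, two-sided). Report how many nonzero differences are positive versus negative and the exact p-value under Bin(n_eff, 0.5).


Step 1: Discard zero differences. Original n = 8; n_eff = number of nonzero differences = 8.
Nonzero differences (with sign): +9, -2, +2, +5, +1, +7, -3, -3
Step 2: Count signs: positive = 5, negative = 3.
Step 3: Under H0: P(positive) = 0.5, so the number of positives S ~ Bin(8, 0.5).
Step 4: Two-sided exact p-value = sum of Bin(8,0.5) probabilities at or below the observed probability = 0.726562.
Step 5: alpha = 0.1. fail to reject H0.

n_eff = 8, pos = 5, neg = 3, p = 0.726562, fail to reject H0.


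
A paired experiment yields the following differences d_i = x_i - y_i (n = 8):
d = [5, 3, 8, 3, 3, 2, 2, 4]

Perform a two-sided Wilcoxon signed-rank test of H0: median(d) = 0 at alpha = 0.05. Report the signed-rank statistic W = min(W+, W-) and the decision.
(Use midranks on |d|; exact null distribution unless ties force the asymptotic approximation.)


Step 1: Drop any zero differences (none here) and take |d_i|.
|d| = [5, 3, 8, 3, 3, 2, 2, 4]
Step 2: Midrank |d_i| (ties get averaged ranks).
ranks: |5|->7, |3|->4, |8|->8, |3|->4, |3|->4, |2|->1.5, |2|->1.5, |4|->6
Step 3: Attach original signs; sum ranks with positive sign and with negative sign.
W+ = 7 + 4 + 8 + 4 + 4 + 1.5 + 1.5 + 6 = 36
W- = 0 = 0
(Check: W+ + W- = 36 should equal n(n+1)/2 = 36.)
Step 4: Test statistic W = min(W+, W-) = 0.
Step 5: Ties in |d|, so use the tie-corrected normal approximation.
        E[W] = n(n+1)/4 = 8*9/4 = 18.
        Tie groups: |d|=2 (t=2), |d|=3 (t=3); sum(t^3 - t) = 30.
        Var[W] = n(n+1)(2n+1)/24 - sum(t^3-t)/48 = 1224/24 - 30/48 = 50.375.
        z = (W - E[W]) / sqrt(Var[W]) = (0 - 18) / 7.0975 = -2.5361.
        Two-sided p = 2*Phi(z) = 0.011210.
Step 6: alpha = 0.05. reject H0.

W+ = 36, W- = 0, W = min = 0, p = 0.011210, reject H0.


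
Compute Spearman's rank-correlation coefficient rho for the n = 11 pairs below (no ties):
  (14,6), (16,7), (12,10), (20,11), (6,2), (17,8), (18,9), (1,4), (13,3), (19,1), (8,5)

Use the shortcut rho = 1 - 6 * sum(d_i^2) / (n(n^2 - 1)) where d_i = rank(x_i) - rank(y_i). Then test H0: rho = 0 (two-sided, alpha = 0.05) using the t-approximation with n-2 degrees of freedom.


Step 1: Rank x and y separately (midranks; no ties here).
rank(x): 14->6, 16->7, 12->4, 20->11, 6->2, 17->8, 18->9, 1->1, 13->5, 19->10, 8->3
rank(y): 6->6, 7->7, 10->10, 11->11, 2->2, 8->8, 9->9, 4->4, 3->3, 1->1, 5->5
Step 2: d_i = R_x(i) - R_y(i); compute d_i^2.
  (6-6)^2=0, (7-7)^2=0, (4-10)^2=36, (11-11)^2=0, (2-2)^2=0, (8-8)^2=0, (9-9)^2=0, (1-4)^2=9, (5-3)^2=4, (10-1)^2=81, (3-5)^2=4
sum(d^2) = 134.
Step 3: rho = 1 - 6*134 / (11*(11^2 - 1)) = 1 - 804/1320 = 0.390909.
Step 4: Under H0, t = rho * sqrt((n-2)/(1-rho^2)) = 1.2741 ~ t(9).
Step 5: Two-sided p-value from the t-distribution with 9 df = 0.234540.
Step 6: alpha = 0.05. fail to reject H0.

rho = 0.3909, p = 0.234540, fail to reject H0 at alpha = 0.05.


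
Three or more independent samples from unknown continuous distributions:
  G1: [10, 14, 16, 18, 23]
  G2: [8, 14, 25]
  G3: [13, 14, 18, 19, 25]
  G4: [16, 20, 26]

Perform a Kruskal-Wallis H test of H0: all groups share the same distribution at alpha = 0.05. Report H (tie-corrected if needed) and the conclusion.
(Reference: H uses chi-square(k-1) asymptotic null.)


Step 1: Combine all N = 16 observations and assign midranks.
sorted (value, group, rank): (8,G2,1), (10,G1,2), (13,G3,3), (14,G1,5), (14,G2,5), (14,G3,5), (16,G1,7.5), (16,G4,7.5), (18,G1,9.5), (18,G3,9.5), (19,G3,11), (20,G4,12), (23,G1,13), (25,G2,14.5), (25,G3,14.5), (26,G4,16)
Step 2: Sum ranks within each group.
R_1 = 37 (n_1 = 5)
R_2 = 20.5 (n_2 = 3)
R_3 = 43 (n_3 = 5)
R_4 = 35.5 (n_4 = 3)
Step 3: H = 12/(N(N+1)) * sum(R_i^2/n_i) - 3(N+1)
     = 12/(16*17) * (37^2/5 + 20.5^2/3 + 43^2/5 + 35.5^2/3) - 3*17
     = 0.044118 * 1203.77 - 51
     = 2.107353.
Step 4: Ties present; correction factor C = 1 - 42/(16^3 - 16) = 0.989706. Corrected H = 2.107353 / 0.989706 = 2.129272.
Step 5: Under H0, H ~ chi^2(3); p-value = 0.546014.
Step 6: alpha = 0.05. fail to reject H0.

H = 2.1293, df = 3, p = 0.546014, fail to reject H0.


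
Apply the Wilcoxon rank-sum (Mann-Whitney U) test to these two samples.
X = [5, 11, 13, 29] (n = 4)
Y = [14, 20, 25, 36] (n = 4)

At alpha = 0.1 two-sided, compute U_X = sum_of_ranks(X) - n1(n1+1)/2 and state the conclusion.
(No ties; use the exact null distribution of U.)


Step 1: Combine and sort all 8 observations; assign midranks.
sorted (value, group): (5,X), (11,X), (13,X), (14,Y), (20,Y), (25,Y), (29,X), (36,Y)
ranks: 5->1, 11->2, 13->3, 14->4, 20->5, 25->6, 29->7, 36->8
Step 2: Rank sum for X: R1 = 1 + 2 + 3 + 7 = 13.
Step 3: U_X = R1 - n1(n1+1)/2 = 13 - 4*5/2 = 13 - 10 = 3.
       U_Y = n1*n2 - U_X = 16 - 3 = 13.
Step 4: No ties, so the exact null distribution of U (based on enumerating the C(8,4) = 70 equally likely rank assignments) gives the two-sided p-value.
Step 5: p-value = 0.200000; compare to alpha = 0.1. fail to reject H0.

U_X = 3, p = 0.200000, fail to reject H0 at alpha = 0.1.


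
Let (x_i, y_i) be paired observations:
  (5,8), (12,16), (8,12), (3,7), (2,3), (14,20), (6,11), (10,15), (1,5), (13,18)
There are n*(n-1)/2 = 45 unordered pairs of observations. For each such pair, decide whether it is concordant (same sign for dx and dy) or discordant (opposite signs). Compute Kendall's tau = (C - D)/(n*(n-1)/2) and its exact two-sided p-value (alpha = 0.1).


Step 1: Enumerate the 45 unordered pairs (i,j) with i<j and classify each by sign(x_j-x_i) * sign(y_j-y_i).
  (1,2):dx=+7,dy=+8->C; (1,3):dx=+3,dy=+4->C; (1,4):dx=-2,dy=-1->C; (1,5):dx=-3,dy=-5->C
  (1,6):dx=+9,dy=+12->C; (1,7):dx=+1,dy=+3->C; (1,8):dx=+5,dy=+7->C; (1,9):dx=-4,dy=-3->C
  (1,10):dx=+8,dy=+10->C; (2,3):dx=-4,dy=-4->C; (2,4):dx=-9,dy=-9->C; (2,5):dx=-10,dy=-13->C
  (2,6):dx=+2,dy=+4->C; (2,7):dx=-6,dy=-5->C; (2,8):dx=-2,dy=-1->C; (2,9):dx=-11,dy=-11->C
  (2,10):dx=+1,dy=+2->C; (3,4):dx=-5,dy=-5->C; (3,5):dx=-6,dy=-9->C; (3,6):dx=+6,dy=+8->C
  (3,7):dx=-2,dy=-1->C; (3,8):dx=+2,dy=+3->C; (3,9):dx=-7,dy=-7->C; (3,10):dx=+5,dy=+6->C
  (4,5):dx=-1,dy=-4->C; (4,6):dx=+11,dy=+13->C; (4,7):dx=+3,dy=+4->C; (4,8):dx=+7,dy=+8->C
  (4,9):dx=-2,dy=-2->C; (4,10):dx=+10,dy=+11->C; (5,6):dx=+12,dy=+17->C; (5,7):dx=+4,dy=+8->C
  (5,8):dx=+8,dy=+12->C; (5,9):dx=-1,dy=+2->D; (5,10):dx=+11,dy=+15->C; (6,7):dx=-8,dy=-9->C
  (6,8):dx=-4,dy=-5->C; (6,9):dx=-13,dy=-15->C; (6,10):dx=-1,dy=-2->C; (7,8):dx=+4,dy=+4->C
  (7,9):dx=-5,dy=-6->C; (7,10):dx=+7,dy=+7->C; (8,9):dx=-9,dy=-10->C; (8,10):dx=+3,dy=+3->C
  (9,10):dx=+12,dy=+13->C
Step 2: C = 44, D = 1, total pairs = 45.
Step 3: tau = (C - D)/(n(n-1)/2) = (44 - 1)/45 = 0.955556.
Step 4: Exact two-sided p-value (enumerate n! = 3628800 permutations of y under H0): p = 0.000006.
Step 5: alpha = 0.1. reject H0.

tau_b = 0.9556 (C=44, D=1), p = 0.000006, reject H0.


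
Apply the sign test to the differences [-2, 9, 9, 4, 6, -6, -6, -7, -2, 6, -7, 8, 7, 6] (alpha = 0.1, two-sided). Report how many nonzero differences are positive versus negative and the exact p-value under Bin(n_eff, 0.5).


Step 1: Discard zero differences. Original n = 14; n_eff = number of nonzero differences = 14.
Nonzero differences (with sign): -2, +9, +9, +4, +6, -6, -6, -7, -2, +6, -7, +8, +7, +6
Step 2: Count signs: positive = 8, negative = 6.
Step 3: Under H0: P(positive) = 0.5, so the number of positives S ~ Bin(14, 0.5).
Step 4: Two-sided exact p-value = sum of Bin(14,0.5) probabilities at or below the observed probability = 0.790527.
Step 5: alpha = 0.1. fail to reject H0.

n_eff = 14, pos = 8, neg = 6, p = 0.790527, fail to reject H0.


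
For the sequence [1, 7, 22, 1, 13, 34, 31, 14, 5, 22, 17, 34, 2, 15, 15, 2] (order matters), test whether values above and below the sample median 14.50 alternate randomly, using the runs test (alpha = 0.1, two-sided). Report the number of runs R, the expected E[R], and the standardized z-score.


Step 1: Compute median = 14.50; label A = above, B = below.
Labels in order: BBABBAABBAAABAAB  (n_A = 8, n_B = 8)
Step 2: Count runs R = 9.
Step 3: Under H0 (random ordering), E[R] = 2*n_A*n_B/(n_A+n_B) + 1 = 2*8*8/16 + 1 = 9.0000.
        Var[R] = 2*n_A*n_B*(2*n_A*n_B - n_A - n_B) / ((n_A+n_B)^2 * (n_A+n_B-1)) = 14336/3840 = 3.7333.
        SD[R] = 1.9322.
Step 4: R = E[R], so z = 0 with no continuity correction.
Step 5: Two-sided p-value via normal approximation = 2*(1 - Phi(|z|)) = 1.000000.
Step 6: alpha = 0.1. fail to reject H0.

R = 9, z = 0.0000, p = 1.000000, fail to reject H0.


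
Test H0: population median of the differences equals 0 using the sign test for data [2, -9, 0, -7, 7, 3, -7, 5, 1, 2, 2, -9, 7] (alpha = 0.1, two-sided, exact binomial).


Step 1: Discard zero differences. Original n = 13; n_eff = number of nonzero differences = 12.
Nonzero differences (with sign): +2, -9, -7, +7, +3, -7, +5, +1, +2, +2, -9, +7
Step 2: Count signs: positive = 8, negative = 4.
Step 3: Under H0: P(positive) = 0.5, so the number of positives S ~ Bin(12, 0.5).
Step 4: Two-sided exact p-value = sum of Bin(12,0.5) probabilities at or below the observed probability = 0.387695.
Step 5: alpha = 0.1. fail to reject H0.

n_eff = 12, pos = 8, neg = 4, p = 0.387695, fail to reject H0.


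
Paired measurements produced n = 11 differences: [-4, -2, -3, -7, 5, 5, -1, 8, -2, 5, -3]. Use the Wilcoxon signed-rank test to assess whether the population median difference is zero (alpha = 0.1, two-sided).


Step 1: Drop any zero differences (none here) and take |d_i|.
|d| = [4, 2, 3, 7, 5, 5, 1, 8, 2, 5, 3]
Step 2: Midrank |d_i| (ties get averaged ranks).
ranks: |4|->6, |2|->2.5, |3|->4.5, |7|->10, |5|->8, |5|->8, |1|->1, |8|->11, |2|->2.5, |5|->8, |3|->4.5
Step 3: Attach original signs; sum ranks with positive sign and with negative sign.
W+ = 8 + 8 + 11 + 8 = 35
W- = 6 + 2.5 + 4.5 + 10 + 1 + 2.5 + 4.5 = 31
(Check: W+ + W- = 66 should equal n(n+1)/2 = 66.)
Step 4: Test statistic W = min(W+, W-) = 31.
Step 5: Ties in |d|, so use the tie-corrected normal approximation.
        E[W] = n(n+1)/4 = 11*12/4 = 33.
        Tie groups: |d|=2 (t=2), |d|=3 (t=2), |d|=5 (t=3); sum(t^3 - t) = 36.
        Var[W] = n(n+1)(2n+1)/24 - sum(t^3-t)/48 = 3036/24 - 36/48 = 125.75.
        z = (W - E[W]) / sqrt(Var[W]) = (31 - 33) / 11.2138 = -0.1784.
        Two-sided p = 2*Phi(z) = 0.858447.
Step 6: alpha = 0.1. fail to reject H0.

W+ = 35, W- = 31, W = min = 31, p = 0.858447, fail to reject H0.


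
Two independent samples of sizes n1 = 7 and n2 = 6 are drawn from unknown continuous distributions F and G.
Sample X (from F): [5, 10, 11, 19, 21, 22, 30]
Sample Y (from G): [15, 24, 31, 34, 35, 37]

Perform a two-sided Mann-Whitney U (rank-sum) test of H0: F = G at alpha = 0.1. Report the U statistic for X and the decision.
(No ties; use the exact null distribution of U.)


Step 1: Combine and sort all 13 observations; assign midranks.
sorted (value, group): (5,X), (10,X), (11,X), (15,Y), (19,X), (21,X), (22,X), (24,Y), (30,X), (31,Y), (34,Y), (35,Y), (37,Y)
ranks: 5->1, 10->2, 11->3, 15->4, 19->5, 21->6, 22->7, 24->8, 30->9, 31->10, 34->11, 35->12, 37->13
Step 2: Rank sum for X: R1 = 1 + 2 + 3 + 5 + 6 + 7 + 9 = 33.
Step 3: U_X = R1 - n1(n1+1)/2 = 33 - 7*8/2 = 33 - 28 = 5.
       U_Y = n1*n2 - U_X = 42 - 5 = 37.
Step 4: No ties, so the exact null distribution of U (based on enumerating the C(13,7) = 1716 equally likely rank assignments) gives the two-sided p-value.
Step 5: p-value = 0.022145; compare to alpha = 0.1. reject H0.

U_X = 5, p = 0.022145, reject H0 at alpha = 0.1.


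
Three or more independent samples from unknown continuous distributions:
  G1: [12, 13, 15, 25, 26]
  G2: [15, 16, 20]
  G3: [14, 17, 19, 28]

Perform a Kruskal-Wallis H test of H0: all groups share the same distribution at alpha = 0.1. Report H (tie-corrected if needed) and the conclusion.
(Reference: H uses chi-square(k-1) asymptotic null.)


Step 1: Combine all N = 12 observations and assign midranks.
sorted (value, group, rank): (12,G1,1), (13,G1,2), (14,G3,3), (15,G1,4.5), (15,G2,4.5), (16,G2,6), (17,G3,7), (19,G3,8), (20,G2,9), (25,G1,10), (26,G1,11), (28,G3,12)
Step 2: Sum ranks within each group.
R_1 = 28.5 (n_1 = 5)
R_2 = 19.5 (n_2 = 3)
R_3 = 30 (n_3 = 4)
Step 3: H = 12/(N(N+1)) * sum(R_i^2/n_i) - 3(N+1)
     = 12/(12*13) * (28.5^2/5 + 19.5^2/3 + 30^2/4) - 3*13
     = 0.076923 * 514.2 - 39
     = 0.553846.
Step 4: Ties present; correction factor C = 1 - 6/(12^3 - 12) = 0.996503. Corrected H = 0.553846 / 0.996503 = 0.555789.
Step 5: Under H0, H ~ chi^2(2); p-value = 0.757377.
Step 6: alpha = 0.1. fail to reject H0.

H = 0.5558, df = 2, p = 0.757377, fail to reject H0.


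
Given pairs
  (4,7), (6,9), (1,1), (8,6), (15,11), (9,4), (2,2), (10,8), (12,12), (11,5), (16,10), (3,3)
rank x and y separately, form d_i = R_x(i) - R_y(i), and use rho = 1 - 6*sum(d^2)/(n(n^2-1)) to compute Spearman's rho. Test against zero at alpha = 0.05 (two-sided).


Step 1: Rank x and y separately (midranks; no ties here).
rank(x): 4->4, 6->5, 1->1, 8->6, 15->11, 9->7, 2->2, 10->8, 12->10, 11->9, 16->12, 3->3
rank(y): 7->7, 9->9, 1->1, 6->6, 11->11, 4->4, 2->2, 8->8, 12->12, 5->5, 10->10, 3->3
Step 2: d_i = R_x(i) - R_y(i); compute d_i^2.
  (4-7)^2=9, (5-9)^2=16, (1-1)^2=0, (6-6)^2=0, (11-11)^2=0, (7-4)^2=9, (2-2)^2=0, (8-8)^2=0, (10-12)^2=4, (9-5)^2=16, (12-10)^2=4, (3-3)^2=0
sum(d^2) = 58.
Step 3: rho = 1 - 6*58 / (12*(12^2 - 1)) = 1 - 348/1716 = 0.797203.
Step 4: Under H0, t = rho * sqrt((n-2)/(1-rho^2)) = 4.1758 ~ t(10).
Step 5: Two-sided p-value from the t-distribution with 10 df = 0.001900.
Step 6: alpha = 0.05. reject H0.

rho = 0.7972, p = 0.001900, reject H0 at alpha = 0.05.


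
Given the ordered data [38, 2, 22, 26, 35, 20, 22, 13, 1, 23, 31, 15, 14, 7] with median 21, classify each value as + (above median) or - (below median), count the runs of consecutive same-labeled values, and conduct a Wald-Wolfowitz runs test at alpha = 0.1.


Step 1: Compute median = 21; label A = above, B = below.
Labels in order: ABAAABABBAABBB  (n_A = 7, n_B = 7)
Step 2: Count runs R = 8.
Step 3: Under H0 (random ordering), E[R] = 2*n_A*n_B/(n_A+n_B) + 1 = 2*7*7/14 + 1 = 8.0000.
        Var[R] = 2*n_A*n_B*(2*n_A*n_B - n_A - n_B) / ((n_A+n_B)^2 * (n_A+n_B-1)) = 8232/2548 = 3.2308.
        SD[R] = 1.7974.
Step 4: R = E[R], so z = 0 with no continuity correction.
Step 5: Two-sided p-value via normal approximation = 2*(1 - Phi(|z|)) = 1.000000.
Step 6: alpha = 0.1. fail to reject H0.

R = 8, z = 0.0000, p = 1.000000, fail to reject H0.


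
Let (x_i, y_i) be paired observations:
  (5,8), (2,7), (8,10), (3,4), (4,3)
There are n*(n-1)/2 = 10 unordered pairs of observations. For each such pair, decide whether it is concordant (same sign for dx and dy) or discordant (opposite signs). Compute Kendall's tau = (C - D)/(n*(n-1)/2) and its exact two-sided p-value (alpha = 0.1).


Step 1: Enumerate the 10 unordered pairs (i,j) with i<j and classify each by sign(x_j-x_i) * sign(y_j-y_i).
  (1,2):dx=-3,dy=-1->C; (1,3):dx=+3,dy=+2->C; (1,4):dx=-2,dy=-4->C; (1,5):dx=-1,dy=-5->C
  (2,3):dx=+6,dy=+3->C; (2,4):dx=+1,dy=-3->D; (2,5):dx=+2,dy=-4->D; (3,4):dx=-5,dy=-6->C
  (3,5):dx=-4,dy=-7->C; (4,5):dx=+1,dy=-1->D
Step 2: C = 7, D = 3, total pairs = 10.
Step 3: tau = (C - D)/(n(n-1)/2) = (7 - 3)/10 = 0.400000.
Step 4: Exact two-sided p-value (enumerate n! = 120 permutations of y under H0): p = 0.483333.
Step 5: alpha = 0.1. fail to reject H0.

tau_b = 0.4000 (C=7, D=3), p = 0.483333, fail to reject H0.


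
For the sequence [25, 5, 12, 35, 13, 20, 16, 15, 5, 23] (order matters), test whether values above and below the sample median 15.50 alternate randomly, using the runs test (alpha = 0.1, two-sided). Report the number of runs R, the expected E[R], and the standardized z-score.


Step 1: Compute median = 15.50; label A = above, B = below.
Labels in order: ABBABAABBA  (n_A = 5, n_B = 5)
Step 2: Count runs R = 7.
Step 3: Under H0 (random ordering), E[R] = 2*n_A*n_B/(n_A+n_B) + 1 = 2*5*5/10 + 1 = 6.0000.
        Var[R] = 2*n_A*n_B*(2*n_A*n_B - n_A - n_B) / ((n_A+n_B)^2 * (n_A+n_B-1)) = 2000/900 = 2.2222.
        SD[R] = 1.4907.
Step 4: Continuity-corrected z = (R - 0.5 - E[R]) / SD[R] = (7 - 0.5 - 6.0000) / 1.4907 = 0.3354.
Step 5: Two-sided p-value via normal approximation = 2*(1 - Phi(|z|)) = 0.737316.
Step 6: alpha = 0.1. fail to reject H0.

R = 7, z = 0.3354, p = 0.737316, fail to reject H0.


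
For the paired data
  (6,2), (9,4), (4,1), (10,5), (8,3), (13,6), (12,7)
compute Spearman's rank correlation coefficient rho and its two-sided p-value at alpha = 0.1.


Step 1: Rank x and y separately (midranks; no ties here).
rank(x): 6->2, 9->4, 4->1, 10->5, 8->3, 13->7, 12->6
rank(y): 2->2, 4->4, 1->1, 5->5, 3->3, 6->6, 7->7
Step 2: d_i = R_x(i) - R_y(i); compute d_i^2.
  (2-2)^2=0, (4-4)^2=0, (1-1)^2=0, (5-5)^2=0, (3-3)^2=0, (7-6)^2=1, (6-7)^2=1
sum(d^2) = 2.
Step 3: rho = 1 - 6*2 / (7*(7^2 - 1)) = 1 - 12/336 = 0.964286.
Step 4: Under H0, t = rho * sqrt((n-2)/(1-rho^2)) = 8.1408 ~ t(5).
Step 5: Two-sided p-value from the t-distribution with 5 df = 0.000454.
Step 6: alpha = 0.1. reject H0.

rho = 0.9643, p = 0.000454, reject H0 at alpha = 0.1.


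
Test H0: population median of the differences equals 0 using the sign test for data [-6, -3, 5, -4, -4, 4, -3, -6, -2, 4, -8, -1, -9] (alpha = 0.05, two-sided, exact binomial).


Step 1: Discard zero differences. Original n = 13; n_eff = number of nonzero differences = 13.
Nonzero differences (with sign): -6, -3, +5, -4, -4, +4, -3, -6, -2, +4, -8, -1, -9
Step 2: Count signs: positive = 3, negative = 10.
Step 3: Under H0: P(positive) = 0.5, so the number of positives S ~ Bin(13, 0.5).
Step 4: Two-sided exact p-value = sum of Bin(13,0.5) probabilities at or below the observed probability = 0.092285.
Step 5: alpha = 0.05. fail to reject H0.

n_eff = 13, pos = 3, neg = 10, p = 0.092285, fail to reject H0.


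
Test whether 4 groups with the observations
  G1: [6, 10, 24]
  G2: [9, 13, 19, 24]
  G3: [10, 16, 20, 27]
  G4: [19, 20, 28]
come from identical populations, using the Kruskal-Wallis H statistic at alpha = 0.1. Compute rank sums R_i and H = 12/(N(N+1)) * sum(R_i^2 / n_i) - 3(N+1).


Step 1: Combine all N = 14 observations and assign midranks.
sorted (value, group, rank): (6,G1,1), (9,G2,2), (10,G1,3.5), (10,G3,3.5), (13,G2,5), (16,G3,6), (19,G2,7.5), (19,G4,7.5), (20,G3,9.5), (20,G4,9.5), (24,G1,11.5), (24,G2,11.5), (27,G3,13), (28,G4,14)
Step 2: Sum ranks within each group.
R_1 = 16 (n_1 = 3)
R_2 = 26 (n_2 = 4)
R_3 = 32 (n_3 = 4)
R_4 = 31 (n_4 = 3)
Step 3: H = 12/(N(N+1)) * sum(R_i^2/n_i) - 3(N+1)
     = 12/(14*15) * (16^2/3 + 26^2/4 + 32^2/4 + 31^2/3) - 3*15
     = 0.057143 * 830.667 - 45
     = 2.466667.
Step 4: Ties present; correction factor C = 1 - 24/(14^3 - 14) = 0.991209. Corrected H = 2.466667 / 0.991209 = 2.488544.
Step 5: Under H0, H ~ chi^2(3); p-value = 0.477365.
Step 6: alpha = 0.1. fail to reject H0.

H = 2.4885, df = 3, p = 0.477365, fail to reject H0.


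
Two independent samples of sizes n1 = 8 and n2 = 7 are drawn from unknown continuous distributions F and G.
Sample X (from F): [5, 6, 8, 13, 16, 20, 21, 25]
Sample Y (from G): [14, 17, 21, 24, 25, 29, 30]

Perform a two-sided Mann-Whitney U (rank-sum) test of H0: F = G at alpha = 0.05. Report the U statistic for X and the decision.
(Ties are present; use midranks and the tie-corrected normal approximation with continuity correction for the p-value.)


Step 1: Combine and sort all 15 observations; assign midranks.
sorted (value, group): (5,X), (6,X), (8,X), (13,X), (14,Y), (16,X), (17,Y), (20,X), (21,X), (21,Y), (24,Y), (25,X), (25,Y), (29,Y), (30,Y)
ranks: 5->1, 6->2, 8->3, 13->4, 14->5, 16->6, 17->7, 20->8, 21->9.5, 21->9.5, 24->11, 25->12.5, 25->12.5, 29->14, 30->15
Step 2: Rank sum for X: R1 = 1 + 2 + 3 + 4 + 6 + 8 + 9.5 + 12.5 = 46.
Step 3: U_X = R1 - n1(n1+1)/2 = 46 - 8*9/2 = 46 - 36 = 10.
       U_Y = n1*n2 - U_X = 56 - 10 = 46.
Step 4: Ties are present, so use the tie-corrected normal approximation (with continuity correction) for the p-value.
Step 5: p-value = 0.042473; compare to alpha = 0.05. reject H0.

U_X = 10, p = 0.042473, reject H0 at alpha = 0.05.


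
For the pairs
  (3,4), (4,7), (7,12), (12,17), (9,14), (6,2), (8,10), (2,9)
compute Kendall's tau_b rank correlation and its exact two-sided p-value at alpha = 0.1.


Step 1: Enumerate the 28 unordered pairs (i,j) with i<j and classify each by sign(x_j-x_i) * sign(y_j-y_i).
  (1,2):dx=+1,dy=+3->C; (1,3):dx=+4,dy=+8->C; (1,4):dx=+9,dy=+13->C; (1,5):dx=+6,dy=+10->C
  (1,6):dx=+3,dy=-2->D; (1,7):dx=+5,dy=+6->C; (1,8):dx=-1,dy=+5->D; (2,3):dx=+3,dy=+5->C
  (2,4):dx=+8,dy=+10->C; (2,5):dx=+5,dy=+7->C; (2,6):dx=+2,dy=-5->D; (2,7):dx=+4,dy=+3->C
  (2,8):dx=-2,dy=+2->D; (3,4):dx=+5,dy=+5->C; (3,5):dx=+2,dy=+2->C; (3,6):dx=-1,dy=-10->C
  (3,7):dx=+1,dy=-2->D; (3,8):dx=-5,dy=-3->C; (4,5):dx=-3,dy=-3->C; (4,6):dx=-6,dy=-15->C
  (4,7):dx=-4,dy=-7->C; (4,8):dx=-10,dy=-8->C; (5,6):dx=-3,dy=-12->C; (5,7):dx=-1,dy=-4->C
  (5,8):dx=-7,dy=-5->C; (6,7):dx=+2,dy=+8->C; (6,8):dx=-4,dy=+7->D; (7,8):dx=-6,dy=-1->C
Step 2: C = 22, D = 6, total pairs = 28.
Step 3: tau = (C - D)/(n(n-1)/2) = (22 - 6)/28 = 0.571429.
Step 4: Exact two-sided p-value (enumerate n! = 40320 permutations of y under H0): p = 0.061012.
Step 5: alpha = 0.1. reject H0.

tau_b = 0.5714 (C=22, D=6), p = 0.061012, reject H0.


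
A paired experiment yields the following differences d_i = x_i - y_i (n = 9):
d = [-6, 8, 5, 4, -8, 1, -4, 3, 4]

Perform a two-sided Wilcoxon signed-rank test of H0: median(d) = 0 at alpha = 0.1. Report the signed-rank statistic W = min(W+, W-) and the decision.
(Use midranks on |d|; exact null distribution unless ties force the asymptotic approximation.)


Step 1: Drop any zero differences (none here) and take |d_i|.
|d| = [6, 8, 5, 4, 8, 1, 4, 3, 4]
Step 2: Midrank |d_i| (ties get averaged ranks).
ranks: |6|->7, |8|->8.5, |5|->6, |4|->4, |8|->8.5, |1|->1, |4|->4, |3|->2, |4|->4
Step 3: Attach original signs; sum ranks with positive sign and with negative sign.
W+ = 8.5 + 6 + 4 + 1 + 2 + 4 = 25.5
W- = 7 + 8.5 + 4 = 19.5
(Check: W+ + W- = 45 should equal n(n+1)/2 = 45.)
Step 4: Test statistic W = min(W+, W-) = 19.5.
Step 5: Ties in |d|, so use the tie-corrected normal approximation.
        E[W] = n(n+1)/4 = 9*10/4 = 22.5.
        Tie groups: |d|=4 (t=3), |d|=8 (t=2); sum(t^3 - t) = 30.
        Var[W] = n(n+1)(2n+1)/24 - sum(t^3-t)/48 = 1710/24 - 30/48 = 70.625.
        z = (W - E[W]) / sqrt(Var[W]) = (19.5 - 22.5) / 8.4039 = -0.3570.
        Two-sided p = 2*Phi(z) = 0.721108.
Step 6: alpha = 0.1. fail to reject H0.

W+ = 25.5, W- = 19.5, W = min = 19.5, p = 0.721108, fail to reject H0.


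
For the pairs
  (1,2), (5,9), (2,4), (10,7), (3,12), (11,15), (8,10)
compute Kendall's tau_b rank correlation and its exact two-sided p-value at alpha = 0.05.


Step 1: Enumerate the 21 unordered pairs (i,j) with i<j and classify each by sign(x_j-x_i) * sign(y_j-y_i).
  (1,2):dx=+4,dy=+7->C; (1,3):dx=+1,dy=+2->C; (1,4):dx=+9,dy=+5->C; (1,5):dx=+2,dy=+10->C
  (1,6):dx=+10,dy=+13->C; (1,7):dx=+7,dy=+8->C; (2,3):dx=-3,dy=-5->C; (2,4):dx=+5,dy=-2->D
  (2,5):dx=-2,dy=+3->D; (2,6):dx=+6,dy=+6->C; (2,7):dx=+3,dy=+1->C; (3,4):dx=+8,dy=+3->C
  (3,5):dx=+1,dy=+8->C; (3,6):dx=+9,dy=+11->C; (3,7):dx=+6,dy=+6->C; (4,5):dx=-7,dy=+5->D
  (4,6):dx=+1,dy=+8->C; (4,7):dx=-2,dy=+3->D; (5,6):dx=+8,dy=+3->C; (5,7):dx=+5,dy=-2->D
  (6,7):dx=-3,dy=-5->C
Step 2: C = 16, D = 5, total pairs = 21.
Step 3: tau = (C - D)/(n(n-1)/2) = (16 - 5)/21 = 0.523810.
Step 4: Exact two-sided p-value (enumerate n! = 5040 permutations of y under H0): p = 0.136111.
Step 5: alpha = 0.05. fail to reject H0.

tau_b = 0.5238 (C=16, D=5), p = 0.136111, fail to reject H0.


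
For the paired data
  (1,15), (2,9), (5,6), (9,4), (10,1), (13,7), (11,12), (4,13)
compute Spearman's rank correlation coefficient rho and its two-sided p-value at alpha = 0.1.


Step 1: Rank x and y separately (midranks; no ties here).
rank(x): 1->1, 2->2, 5->4, 9->5, 10->6, 13->8, 11->7, 4->3
rank(y): 15->8, 9->5, 6->3, 4->2, 1->1, 7->4, 12->6, 13->7
Step 2: d_i = R_x(i) - R_y(i); compute d_i^2.
  (1-8)^2=49, (2-5)^2=9, (4-3)^2=1, (5-2)^2=9, (6-1)^2=25, (8-4)^2=16, (7-6)^2=1, (3-7)^2=16
sum(d^2) = 126.
Step 3: rho = 1 - 6*126 / (8*(8^2 - 1)) = 1 - 756/504 = -0.500000.
Step 4: Under H0, t = rho * sqrt((n-2)/(1-rho^2)) = -1.4142 ~ t(6).
Step 5: Two-sided p-value from the t-distribution with 6 df = 0.207031.
Step 6: alpha = 0.1. fail to reject H0.

rho = -0.5000, p = 0.207031, fail to reject H0 at alpha = 0.1.


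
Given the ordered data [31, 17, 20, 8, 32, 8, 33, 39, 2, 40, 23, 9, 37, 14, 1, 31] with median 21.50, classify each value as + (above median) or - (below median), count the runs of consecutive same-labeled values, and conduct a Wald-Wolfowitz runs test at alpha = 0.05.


Step 1: Compute median = 21.50; label A = above, B = below.
Labels in order: ABBBABAABAABABBA  (n_A = 8, n_B = 8)
Step 2: Count runs R = 11.
Step 3: Under H0 (random ordering), E[R] = 2*n_A*n_B/(n_A+n_B) + 1 = 2*8*8/16 + 1 = 9.0000.
        Var[R] = 2*n_A*n_B*(2*n_A*n_B - n_A - n_B) / ((n_A+n_B)^2 * (n_A+n_B-1)) = 14336/3840 = 3.7333.
        SD[R] = 1.9322.
Step 4: Continuity-corrected z = (R - 0.5 - E[R]) / SD[R] = (11 - 0.5 - 9.0000) / 1.9322 = 0.7763.
Step 5: Two-sided p-value via normal approximation = 2*(1 - Phi(|z|)) = 0.437558.
Step 6: alpha = 0.05. fail to reject H0.

R = 11, z = 0.7763, p = 0.437558, fail to reject H0.


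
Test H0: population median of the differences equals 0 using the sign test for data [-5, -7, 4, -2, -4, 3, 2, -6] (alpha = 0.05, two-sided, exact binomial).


Step 1: Discard zero differences. Original n = 8; n_eff = number of nonzero differences = 8.
Nonzero differences (with sign): -5, -7, +4, -2, -4, +3, +2, -6
Step 2: Count signs: positive = 3, negative = 5.
Step 3: Under H0: P(positive) = 0.5, so the number of positives S ~ Bin(8, 0.5).
Step 4: Two-sided exact p-value = sum of Bin(8,0.5) probabilities at or below the observed probability = 0.726562.
Step 5: alpha = 0.05. fail to reject H0.

n_eff = 8, pos = 3, neg = 5, p = 0.726562, fail to reject H0.


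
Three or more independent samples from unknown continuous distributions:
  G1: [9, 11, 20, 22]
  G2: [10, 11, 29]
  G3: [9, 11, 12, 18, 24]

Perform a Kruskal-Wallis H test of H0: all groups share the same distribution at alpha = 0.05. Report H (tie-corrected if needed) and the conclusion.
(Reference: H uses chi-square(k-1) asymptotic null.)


Step 1: Combine all N = 12 observations and assign midranks.
sorted (value, group, rank): (9,G1,1.5), (9,G3,1.5), (10,G2,3), (11,G1,5), (11,G2,5), (11,G3,5), (12,G3,7), (18,G3,8), (20,G1,9), (22,G1,10), (24,G3,11), (29,G2,12)
Step 2: Sum ranks within each group.
R_1 = 25.5 (n_1 = 4)
R_2 = 20 (n_2 = 3)
R_3 = 32.5 (n_3 = 5)
Step 3: H = 12/(N(N+1)) * sum(R_i^2/n_i) - 3(N+1)
     = 12/(12*13) * (25.5^2/4 + 20^2/3 + 32.5^2/5) - 3*13
     = 0.076923 * 507.146 - 39
     = 0.011218.
Step 4: Ties present; correction factor C = 1 - 30/(12^3 - 12) = 0.982517. Corrected H = 0.011218 / 0.982517 = 0.011418.
Step 5: Under H0, H ~ chi^2(2); p-value = 0.994307.
Step 6: alpha = 0.05. fail to reject H0.

H = 0.0114, df = 2, p = 0.994307, fail to reject H0.


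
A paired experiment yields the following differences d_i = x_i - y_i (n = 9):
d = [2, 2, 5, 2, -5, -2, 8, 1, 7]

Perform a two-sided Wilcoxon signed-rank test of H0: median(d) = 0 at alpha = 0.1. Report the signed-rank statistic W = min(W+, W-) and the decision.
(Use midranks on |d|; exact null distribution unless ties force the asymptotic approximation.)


Step 1: Drop any zero differences (none here) and take |d_i|.
|d| = [2, 2, 5, 2, 5, 2, 8, 1, 7]
Step 2: Midrank |d_i| (ties get averaged ranks).
ranks: |2|->3.5, |2|->3.5, |5|->6.5, |2|->3.5, |5|->6.5, |2|->3.5, |8|->9, |1|->1, |7|->8
Step 3: Attach original signs; sum ranks with positive sign and with negative sign.
W+ = 3.5 + 3.5 + 6.5 + 3.5 + 9 + 1 + 8 = 35
W- = 6.5 + 3.5 = 10
(Check: W+ + W- = 45 should equal n(n+1)/2 = 45.)
Step 4: Test statistic W = min(W+, W-) = 10.
Step 5: Ties in |d|, so use the tie-corrected normal approximation.
        E[W] = n(n+1)/4 = 9*10/4 = 22.5.
        Tie groups: |d|=2 (t=4), |d|=5 (t=2); sum(t^3 - t) = 66.
        Var[W] = n(n+1)(2n+1)/24 - sum(t^3-t)/48 = 1710/24 - 66/48 = 69.875.
        z = (W - E[W]) / sqrt(Var[W]) = (10 - 22.5) / 8.3591 = -1.4954.
        Two-sided p = 2*Phi(z) = 0.134818.
Step 6: alpha = 0.1. fail to reject H0.

W+ = 35, W- = 10, W = min = 10, p = 0.134818, fail to reject H0.


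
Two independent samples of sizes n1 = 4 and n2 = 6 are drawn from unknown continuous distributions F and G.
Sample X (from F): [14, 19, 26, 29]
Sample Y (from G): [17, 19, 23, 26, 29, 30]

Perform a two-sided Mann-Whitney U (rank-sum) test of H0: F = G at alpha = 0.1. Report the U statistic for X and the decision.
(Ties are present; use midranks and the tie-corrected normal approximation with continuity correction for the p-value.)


Step 1: Combine and sort all 10 observations; assign midranks.
sorted (value, group): (14,X), (17,Y), (19,X), (19,Y), (23,Y), (26,X), (26,Y), (29,X), (29,Y), (30,Y)
ranks: 14->1, 17->2, 19->3.5, 19->3.5, 23->5, 26->6.5, 26->6.5, 29->8.5, 29->8.5, 30->10
Step 2: Rank sum for X: R1 = 1 + 3.5 + 6.5 + 8.5 = 19.5.
Step 3: U_X = R1 - n1(n1+1)/2 = 19.5 - 4*5/2 = 19.5 - 10 = 9.5.
       U_Y = n1*n2 - U_X = 24 - 9.5 = 14.5.
Step 4: Ties are present, so use the tie-corrected normal approximation (with continuity correction) for the p-value.
Step 5: p-value = 0.666955; compare to alpha = 0.1. fail to reject H0.

U_X = 9.5, p = 0.666955, fail to reject H0 at alpha = 0.1.


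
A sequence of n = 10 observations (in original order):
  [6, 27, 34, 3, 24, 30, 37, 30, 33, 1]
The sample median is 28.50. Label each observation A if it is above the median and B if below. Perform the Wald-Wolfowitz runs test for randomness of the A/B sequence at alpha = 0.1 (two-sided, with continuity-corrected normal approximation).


Step 1: Compute median = 28.50; label A = above, B = below.
Labels in order: BBABBAAAAB  (n_A = 5, n_B = 5)
Step 2: Count runs R = 5.
Step 3: Under H0 (random ordering), E[R] = 2*n_A*n_B/(n_A+n_B) + 1 = 2*5*5/10 + 1 = 6.0000.
        Var[R] = 2*n_A*n_B*(2*n_A*n_B - n_A - n_B) / ((n_A+n_B)^2 * (n_A+n_B-1)) = 2000/900 = 2.2222.
        SD[R] = 1.4907.
Step 4: Continuity-corrected z = (R + 0.5 - E[R]) / SD[R] = (5 + 0.5 - 6.0000) / 1.4907 = -0.3354.
Step 5: Two-sided p-value via normal approximation = 2*(1 - Phi(|z|)) = 0.737316.
Step 6: alpha = 0.1. fail to reject H0.

R = 5, z = -0.3354, p = 0.737316, fail to reject H0.


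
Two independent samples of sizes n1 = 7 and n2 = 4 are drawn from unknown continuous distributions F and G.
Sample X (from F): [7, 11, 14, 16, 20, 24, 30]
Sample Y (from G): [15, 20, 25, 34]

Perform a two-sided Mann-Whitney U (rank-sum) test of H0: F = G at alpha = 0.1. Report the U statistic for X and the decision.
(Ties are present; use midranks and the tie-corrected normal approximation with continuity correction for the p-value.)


Step 1: Combine and sort all 11 observations; assign midranks.
sorted (value, group): (7,X), (11,X), (14,X), (15,Y), (16,X), (20,X), (20,Y), (24,X), (25,Y), (30,X), (34,Y)
ranks: 7->1, 11->2, 14->3, 15->4, 16->5, 20->6.5, 20->6.5, 24->8, 25->9, 30->10, 34->11
Step 2: Rank sum for X: R1 = 1 + 2 + 3 + 5 + 6.5 + 8 + 10 = 35.5.
Step 3: U_X = R1 - n1(n1+1)/2 = 35.5 - 7*8/2 = 35.5 - 28 = 7.5.
       U_Y = n1*n2 - U_X = 28 - 7.5 = 20.5.
Step 4: Ties are present, so use the tie-corrected normal approximation (with continuity correction) for the p-value.
Step 5: p-value = 0.255756; compare to alpha = 0.1. fail to reject H0.

U_X = 7.5, p = 0.255756, fail to reject H0 at alpha = 0.1.
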